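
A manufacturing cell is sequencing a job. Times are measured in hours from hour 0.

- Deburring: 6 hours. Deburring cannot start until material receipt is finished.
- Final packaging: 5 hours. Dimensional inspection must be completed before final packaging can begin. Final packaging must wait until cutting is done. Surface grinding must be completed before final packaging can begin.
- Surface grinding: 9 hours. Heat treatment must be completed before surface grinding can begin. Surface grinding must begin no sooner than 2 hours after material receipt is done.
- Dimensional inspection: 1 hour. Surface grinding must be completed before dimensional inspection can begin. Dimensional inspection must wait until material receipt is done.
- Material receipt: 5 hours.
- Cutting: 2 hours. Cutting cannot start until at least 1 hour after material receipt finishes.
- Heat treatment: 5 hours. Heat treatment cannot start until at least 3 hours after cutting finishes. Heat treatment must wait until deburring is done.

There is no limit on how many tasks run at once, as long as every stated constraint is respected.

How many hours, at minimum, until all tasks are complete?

Material receipt has no prerequisites, so it starts at hour 0 and finishes at hour 5.
Deburring cannot begin until material receipt (finishes hour 5). It runs from hour 5 to 5 + 6 = hour 11.
Cutting cannot begin until material receipt (finishes hour 5, plus 1-hour gap → hour 6). It runs from hour 6 to 6 + 2 = hour 8.
Heat treatment has to wait for cutting (finishes hour 8, plus 3-hour gap → hour 11); deburring (finishes hour 11). The latest of these is hour 11, so heat treatment runs hour 11 to 11 + 5 = hour 16.
For surface grinding: heat treatment (finishes hour 16); material receipt (finishes hour 5, plus 2-hour gap → hour 7). Taking the maximum gives a start of hour 16, and it finishes at 16 + 9 = hour 25.
For dimensional inspection: surface grinding (finishes hour 25); material receipt (finishes hour 5). Taking the maximum gives a start of hour 25, and it finishes at 25 + 1 = hour 26.
Final packaging has to wait for dimensional inspection (finishes hour 26); cutting (finishes hour 8); surface grinding (finishes hour 25). The latest of these is hour 26, so final packaging runs hour 26 to 26 + 5 = hour 31.
All tasks are finished once the last one completes. Finish times: Material receipt at 5, Cutting at 8, Deburring at 11, Heat treatment at 16, Surface grinding at 25, Dimensional inspection at 26, Final packaging at 31. The latest is hour 31.

31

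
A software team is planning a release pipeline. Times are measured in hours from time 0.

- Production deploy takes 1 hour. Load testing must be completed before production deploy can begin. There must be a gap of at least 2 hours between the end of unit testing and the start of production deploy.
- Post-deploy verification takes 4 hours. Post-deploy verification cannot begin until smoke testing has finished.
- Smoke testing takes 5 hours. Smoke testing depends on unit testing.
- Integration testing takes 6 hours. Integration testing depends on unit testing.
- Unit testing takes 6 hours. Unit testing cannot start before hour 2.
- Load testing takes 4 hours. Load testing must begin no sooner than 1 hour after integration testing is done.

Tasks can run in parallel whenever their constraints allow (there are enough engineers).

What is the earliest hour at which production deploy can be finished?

Unit testing waits on its own release at hour 2, so it starts at hour 2 and finishes at 2 + 6 = hour 8.
Integration testing waits on unit testing (finishes hour 8), so it starts at hour 8 and finishes at 8 + 6 = hour 14.
Load testing waits on integration testing (finishes hour 14, plus 1-hour gap → hour 15), so it starts at hour 15 and finishes at 15 + 4 = hour 19.
Production deploy needs all of load testing (finishes hour 19); unit testing (finishes hour 8, plus 2-hour gap → hour 10). That puts its earliest start at hour 19; it finishes at 19 + 1 = hour 20.

20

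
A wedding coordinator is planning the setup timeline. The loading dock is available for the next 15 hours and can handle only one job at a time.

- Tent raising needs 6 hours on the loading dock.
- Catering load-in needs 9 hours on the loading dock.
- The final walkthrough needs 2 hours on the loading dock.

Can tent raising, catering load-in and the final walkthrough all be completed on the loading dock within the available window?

No

Running back to back, the jobs need 6 + 9 + 2 = 17 hours on the loading dock.
Since 17 > 15, they cannot all fit.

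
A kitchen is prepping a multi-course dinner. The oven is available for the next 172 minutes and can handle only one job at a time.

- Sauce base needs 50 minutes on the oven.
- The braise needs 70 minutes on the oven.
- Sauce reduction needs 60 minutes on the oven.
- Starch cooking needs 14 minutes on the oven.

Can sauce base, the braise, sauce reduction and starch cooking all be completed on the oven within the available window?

Running back to back, the jobs need 50 + 70 + 60 + 14 = 194 minutes on the oven.
Since 194 > 172, they cannot all fit.

No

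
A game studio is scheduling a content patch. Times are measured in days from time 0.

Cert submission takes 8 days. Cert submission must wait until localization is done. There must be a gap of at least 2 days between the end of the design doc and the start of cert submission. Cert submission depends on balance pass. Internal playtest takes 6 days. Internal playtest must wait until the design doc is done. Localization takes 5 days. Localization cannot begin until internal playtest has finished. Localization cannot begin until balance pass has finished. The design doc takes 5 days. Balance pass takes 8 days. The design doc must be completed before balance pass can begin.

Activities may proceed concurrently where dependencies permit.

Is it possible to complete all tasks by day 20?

No

The design doc has no prerequisites, so it starts at day 0 and finishes at day 5.
Balance pass waits on the design doc (finishes day 5), so it starts at day 5 and finishes at 5 + 8 = day 13.
Internal playtest cannot begin until the design doc (finishes day 5). It runs from day 5 to 5 + 6 = day 11.
Localization needs all of internal playtest (finishes day 11); balance pass (finishes day 13). That puts its earliest start at day 13; it finishes at 13 + 5 = day 18.
For cert submission: localization (finishes day 18); the design doc (finishes day 5, plus 2-day gap → day 7); balance pass (finishes day 13). Taking the maximum gives a start of day 18, and it finishes at 18 + 8 = day 26.
The earliest everything can be done is day 26, which is after the deadline of 20, so it is not possible.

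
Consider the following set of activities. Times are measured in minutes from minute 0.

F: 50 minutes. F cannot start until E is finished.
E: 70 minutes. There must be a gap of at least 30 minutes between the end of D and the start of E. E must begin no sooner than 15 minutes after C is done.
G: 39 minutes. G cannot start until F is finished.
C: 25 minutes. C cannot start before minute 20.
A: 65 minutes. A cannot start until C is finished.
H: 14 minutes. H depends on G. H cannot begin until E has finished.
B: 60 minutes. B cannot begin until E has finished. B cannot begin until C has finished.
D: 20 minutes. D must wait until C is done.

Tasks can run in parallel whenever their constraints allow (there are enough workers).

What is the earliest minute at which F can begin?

After its own release at minute 20, C can start at minute 20 and finishes at minute 45.
D waits on C (finishes minute 45), so it starts at minute 45 and finishes at 45 + 20 = minute 65.
For E: D (finishes minute 65, plus 30-minute gap → minute 95); C (finishes minute 45, plus 15-minute gap → minute 60). Taking the maximum gives a start of minute 95, and it finishes at 95 + 70 = minute 165.
F waits on E (finishes minute 165), so the earliest it can start is minute 165.

165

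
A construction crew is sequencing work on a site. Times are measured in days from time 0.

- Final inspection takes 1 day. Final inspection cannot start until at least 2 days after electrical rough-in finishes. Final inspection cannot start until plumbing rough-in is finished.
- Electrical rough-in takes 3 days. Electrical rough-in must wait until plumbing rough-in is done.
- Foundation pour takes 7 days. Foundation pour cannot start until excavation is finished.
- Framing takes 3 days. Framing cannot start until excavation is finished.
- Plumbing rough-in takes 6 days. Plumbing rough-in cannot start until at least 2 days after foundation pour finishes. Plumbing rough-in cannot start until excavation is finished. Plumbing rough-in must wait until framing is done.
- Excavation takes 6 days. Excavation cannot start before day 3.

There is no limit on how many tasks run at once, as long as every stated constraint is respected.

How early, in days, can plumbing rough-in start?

Excavation waits on its own release at day 3, so it starts at day 3 and finishes at 3 + 6 = day 9.
Framing cannot begin until excavation (finishes day 9). It runs from day 9 to 9 + 3 = day 12.
Foundation pour waits on excavation (finishes day 9), so it starts at day 9 and finishes at 9 + 7 = day 16.
Plumbing rough-in waits on foundation pour (finishes day 16, plus 2-day gap → day 18); excavation (finishes day 9); framing (finishes day 12). The latest of these is day 18, which is the earliest plumbing rough-in can start.

18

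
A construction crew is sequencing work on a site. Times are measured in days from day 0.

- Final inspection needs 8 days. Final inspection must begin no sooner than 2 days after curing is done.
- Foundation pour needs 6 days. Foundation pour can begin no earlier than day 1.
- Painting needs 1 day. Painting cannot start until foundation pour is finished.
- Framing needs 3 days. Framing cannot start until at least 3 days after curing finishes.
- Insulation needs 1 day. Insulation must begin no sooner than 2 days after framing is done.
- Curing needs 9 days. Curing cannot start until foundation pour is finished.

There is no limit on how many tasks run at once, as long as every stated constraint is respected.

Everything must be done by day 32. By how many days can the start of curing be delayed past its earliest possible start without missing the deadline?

6

Foundation pour cannot begin until its own release at day 1. It runs from day 1 to 1 + 6 = day 7.
After foundation pour (finishes day 7), curing can start at day 7 and finishes at day 16.

Working backward from the deadline:
To finish by day 32, insulation (duration 1) must start no later than day 31.
Framing feeds into insulation (must start by day 31, minus 2-day gap → day 29); so framing must finish by day 29 and therefore start by day 26.
Nothing follows final inspection; the deadline of day 32 is its only limit. It must start by 32 − 8 = day 24.
Curing must finish in time for framing (must start by day 26, minus 3-day gap → day 23); final inspection (must start by day 24, minus 2-day gap → day 22). The tightest is day 22, so curing must start by 22 − 9 = day 13.
So curing can start as early as day 7 and as late as day 13, giving 13 − 7 = 6 days of slack.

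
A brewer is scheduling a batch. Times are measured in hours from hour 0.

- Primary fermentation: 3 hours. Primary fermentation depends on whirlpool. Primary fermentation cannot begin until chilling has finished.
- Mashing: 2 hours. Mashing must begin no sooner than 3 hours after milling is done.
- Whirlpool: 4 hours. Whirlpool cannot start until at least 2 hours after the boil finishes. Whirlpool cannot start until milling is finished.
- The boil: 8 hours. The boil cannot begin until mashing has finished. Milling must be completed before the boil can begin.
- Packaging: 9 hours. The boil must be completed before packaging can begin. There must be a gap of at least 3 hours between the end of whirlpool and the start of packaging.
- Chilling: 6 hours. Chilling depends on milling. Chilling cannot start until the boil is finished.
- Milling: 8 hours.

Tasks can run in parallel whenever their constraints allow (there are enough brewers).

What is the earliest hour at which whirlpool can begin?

Milling can start immediately at hour 0; it finishes at hour 8.
Mashing cannot begin until milling (finishes hour 8, plus 3-hour gap → hour 11). It runs from hour 11 to 11 + 2 = hour 13.
The boil has to wait for mashing (finishes hour 13); milling (finishes hour 8). The latest of these is hour 13, so the boil runs hour 13 to 13 + 8 = hour 21.
Whirlpool waits on the boil (finishes hour 21, plus 2-hour gap → hour 23); milling (finishes hour 8). The latest of these is hour 23, which is the earliest whirlpool can start.

23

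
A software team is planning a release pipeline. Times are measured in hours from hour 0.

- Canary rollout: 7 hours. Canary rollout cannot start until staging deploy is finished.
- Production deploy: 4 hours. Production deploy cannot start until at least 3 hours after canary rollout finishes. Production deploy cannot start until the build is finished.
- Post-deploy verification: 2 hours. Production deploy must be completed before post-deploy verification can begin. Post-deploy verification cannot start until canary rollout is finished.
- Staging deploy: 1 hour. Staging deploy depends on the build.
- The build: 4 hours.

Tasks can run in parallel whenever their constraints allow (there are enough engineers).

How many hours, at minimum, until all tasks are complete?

The build can start immediately at hour 0; it finishes at hour 4.
After the build (finishes hour 4), staging deploy can start at hour 4 and finishes at hour 5.
Canary rollout cannot begin until staging deploy (finishes hour 5). It runs from hour 5 to 5 + 7 = hour 12.
For production deploy: canary rollout (finishes hour 12, plus 3-hour gap → hour 15); the build (finishes hour 4). Taking the maximum gives a start of hour 15, and it finishes at 15 + 4 = hour 19.
Post-deploy verification has to wait for production deploy (finishes hour 19); canary rollout (finishes hour 12). The latest of these is hour 19, so post-deploy verification runs hour 19 to 19 + 2 = hour 21.
All tasks are finished once the last one completes. Finish times: The build at 4, Staging deploy at 5, Canary rollout at 12, Production deploy at 19, Post-deploy verification at 21. The latest is hour 21.

21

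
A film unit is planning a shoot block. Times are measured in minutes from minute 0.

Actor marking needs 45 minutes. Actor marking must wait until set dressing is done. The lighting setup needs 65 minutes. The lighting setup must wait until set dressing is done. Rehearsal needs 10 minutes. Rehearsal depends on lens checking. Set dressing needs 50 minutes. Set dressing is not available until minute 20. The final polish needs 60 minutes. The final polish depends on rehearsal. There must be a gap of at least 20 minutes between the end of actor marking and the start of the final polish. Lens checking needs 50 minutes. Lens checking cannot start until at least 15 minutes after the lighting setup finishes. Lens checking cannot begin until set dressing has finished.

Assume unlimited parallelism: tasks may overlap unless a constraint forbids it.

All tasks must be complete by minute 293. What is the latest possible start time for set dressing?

43

To finish by minute 293, the final polish (duration 60) must start no later than minute 233.
Since the final polish (must start by minute 233) depends on it, rehearsal must finish by minute 233. Backing off its 10-minute duration gives a latest start of minute 223.
Lens checking must finish before rehearsal (must start by minute 223). With a 50-minute duration, lens checking must start by 223 − 50 = minute 173.
The lighting setup has to be done before lens checking (must start by minute 173, minus 15-minute gap → minute 158). That means finishing by minute 158, i.e. starting by 158 − 65 = minute 93.
Since the final polish (must start by minute 233, minus 20-minute gap → minute 213) depends on it, actor marking must finish by minute 213. Backing off its 45-minute duration gives a latest start of minute 168.
Set dressing must finish in time for the lighting setup (must start by minute 93); lens checking (must start by minute 173); actor marking (must start by minute 168). The tightest is minute 93, so set dressing must start by 93 − 50 = minute 43.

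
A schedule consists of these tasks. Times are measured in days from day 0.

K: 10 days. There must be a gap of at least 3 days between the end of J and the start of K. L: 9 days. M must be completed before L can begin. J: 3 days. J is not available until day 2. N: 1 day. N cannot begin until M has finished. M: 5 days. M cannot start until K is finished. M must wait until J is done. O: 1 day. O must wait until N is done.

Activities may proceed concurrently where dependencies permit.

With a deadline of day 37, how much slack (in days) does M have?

J cannot begin until its own release at day 2. It runs from day 2 to 2 + 3 = day 5.
After J (finishes day 5, plus 3-day gap → day 8), K can start at day 8 and finishes at day 18.
M needs all of K (finishes day 18); J (finishes day 5). That puts its earliest start at day 18; it finishes at 18 + 5 = day 23.

Working backward from the deadline:
L must finish by day 37; it takes 9 days, so it must start by 37 − 9 = day 28.
O must finish by day 37; it takes 1 day, so it must start by 37 − 1 = day 36.
N feeds into O (must start by day 36); so N must finish by day 36 and therefore start by day 35.
M feeds L (must start by day 28); N (must start by day 35). Taking the minimum, M must finish by day 28 and start by 28 − 5 = day 23.
So M can start as early as day 18 and as late as day 23, giving 23 − 18 = 5 days of slack.

5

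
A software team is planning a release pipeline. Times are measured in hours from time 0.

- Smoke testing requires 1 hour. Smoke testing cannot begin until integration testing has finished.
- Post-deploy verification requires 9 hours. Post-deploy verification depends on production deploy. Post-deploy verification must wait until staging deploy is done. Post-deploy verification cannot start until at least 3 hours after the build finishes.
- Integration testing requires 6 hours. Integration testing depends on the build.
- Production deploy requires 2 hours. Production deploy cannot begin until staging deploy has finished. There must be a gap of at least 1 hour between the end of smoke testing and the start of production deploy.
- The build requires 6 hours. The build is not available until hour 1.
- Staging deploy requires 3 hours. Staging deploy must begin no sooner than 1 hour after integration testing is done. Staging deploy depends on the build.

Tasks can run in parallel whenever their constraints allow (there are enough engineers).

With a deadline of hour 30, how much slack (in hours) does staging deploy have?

2

After its own release at hour 1, the build can start at hour 1 and finishes at hour 7.
Integration testing cannot begin until the build (finishes hour 7). It runs from hour 7 to 7 + 6 = hour 13.
For staging deploy: integration testing (finishes hour 13, plus 1-hour gap → hour 14); the build (finishes hour 7). Taking the maximum gives a start of hour 14, and it finishes at 14 + 3 = hour 17.

Working backward from the deadline:
To finish by hour 30, post-deploy verification (duration 9) must start no later than hour 21.
Since post-deploy verification (must start by hour 21) depends on it, production deploy must finish by hour 21. Backing off its 2-hour duration gives a latest start of hour 19.
For staging deploy: production deploy (must start by hour 19); post-deploy verification (must start by hour 21). The most restrictive is hour 19; with a 3-hour duration, staging deploy must start by hour 16.
So staging deploy can start as early as hour 14 and as late as hour 16, giving 16 − 14 = 2 hours of slack.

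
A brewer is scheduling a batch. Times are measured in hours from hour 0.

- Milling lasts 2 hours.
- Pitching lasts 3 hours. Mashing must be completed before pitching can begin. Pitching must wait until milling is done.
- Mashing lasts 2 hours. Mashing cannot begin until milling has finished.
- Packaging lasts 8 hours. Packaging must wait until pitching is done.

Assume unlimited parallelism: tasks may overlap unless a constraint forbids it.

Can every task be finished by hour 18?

Yes

Milling can start immediately at hour 0; it finishes at hour 2.
Mashing cannot begin until milling (finishes hour 2). It runs from hour 2 to 2 + 2 = hour 4.
Pitching has to wait for mashing (finishes hour 4); milling (finishes hour 2). The latest of these is hour 4, so pitching runs hour 4 to 4 + 3 = hour 7.
After pitching (finishes hour 7), packaging can start at hour 7 and finishes at hour 15.
Every task is finished by hour 15, which is no later than the deadline of 18, so the schedule is feasible.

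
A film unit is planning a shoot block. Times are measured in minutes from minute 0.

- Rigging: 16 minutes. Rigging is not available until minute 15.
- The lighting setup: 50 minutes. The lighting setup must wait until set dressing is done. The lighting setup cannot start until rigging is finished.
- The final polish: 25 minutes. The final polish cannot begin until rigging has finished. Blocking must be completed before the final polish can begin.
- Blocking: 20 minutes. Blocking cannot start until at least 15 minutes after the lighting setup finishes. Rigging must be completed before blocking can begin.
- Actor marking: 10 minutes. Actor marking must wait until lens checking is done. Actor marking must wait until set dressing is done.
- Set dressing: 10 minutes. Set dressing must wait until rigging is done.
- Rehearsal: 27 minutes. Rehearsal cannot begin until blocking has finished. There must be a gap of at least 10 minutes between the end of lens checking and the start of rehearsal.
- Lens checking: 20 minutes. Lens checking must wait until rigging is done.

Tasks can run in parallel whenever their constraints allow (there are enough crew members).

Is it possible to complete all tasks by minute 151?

No

Rigging waits on its own release at minute 15, so it starts at minute 15 and finishes at 15 + 16 = minute 31.
After rigging (finishes minute 31), lens checking can start at minute 31 and finishes at minute 51.
After rigging (finishes minute 31), set dressing can start at minute 31 and finishes at minute 41.
For actor marking: lens checking (finishes minute 51); set dressing (finishes minute 41). Taking the maximum gives a start of minute 51, and it finishes at 51 + 10 = minute 61.
The lighting setup has to wait for set dressing (finishes minute 41); rigging (finishes minute 31). The latest of these is minute 41, so the lighting setup runs minute 41 to 41 + 50 = minute 91.
Blocking has to wait for the lighting setup (finishes minute 91, plus 15-minute gap → minute 106); rigging (finishes minute 31). The latest of these is minute 106, so blocking runs minute 106 to 106 + 20 = minute 126.
The final polish has to wait for rigging (finishes minute 31); blocking (finishes minute 126). The latest of these is minute 126, so the final polish runs minute 126 to 126 + 25 = minute 151.
Rehearsal has to wait for blocking (finishes minute 126); lens checking (finishes minute 51, plus 10-minute gap → minute 61). The latest of these is minute 126, so rehearsal runs minute 126 to 126 + 27 = minute 153.
The earliest everything can be done is minute 153, which is after the deadline of 151, so it is not possible.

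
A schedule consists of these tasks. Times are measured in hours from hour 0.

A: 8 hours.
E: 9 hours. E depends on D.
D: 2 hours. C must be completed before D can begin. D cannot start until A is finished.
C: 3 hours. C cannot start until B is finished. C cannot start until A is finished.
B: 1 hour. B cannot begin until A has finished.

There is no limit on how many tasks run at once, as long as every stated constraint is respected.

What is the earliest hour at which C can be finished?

A can start immediately at hour 0; it finishes at hour 8.
B waits on A (finishes hour 8), so it starts at hour 8 and finishes at 8 + 1 = hour 9.
For C: B (finishes hour 9); A (finishes hour 8). Taking the maximum gives a start of hour 9, and it finishes at 9 + 3 = hour 12.

12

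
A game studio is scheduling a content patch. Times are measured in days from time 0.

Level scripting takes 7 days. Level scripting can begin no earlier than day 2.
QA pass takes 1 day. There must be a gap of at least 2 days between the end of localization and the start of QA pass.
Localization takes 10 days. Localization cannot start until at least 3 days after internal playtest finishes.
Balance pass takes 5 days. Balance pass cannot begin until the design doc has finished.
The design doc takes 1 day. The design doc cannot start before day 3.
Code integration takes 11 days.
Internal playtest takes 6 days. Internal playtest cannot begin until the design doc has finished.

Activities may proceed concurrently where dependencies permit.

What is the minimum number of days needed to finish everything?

26

Code integration has no prerequisites, so it starts at day 0 and finishes at day 11.
Level scripting waits on its own release at day 2, so it starts at day 2 and finishes at 2 + 7 = day 9.
The design doc waits on its own release at day 3, so it starts at day 3 and finishes at 3 + 1 = day 4.
Balance pass cannot begin until the design doc (finishes day 4). It runs from day 4 to 4 + 5 = day 9.
After the design doc (finishes day 4), internal playtest can start at day 4 and finishes at day 10.
Localization cannot begin until internal playtest (finishes day 10, plus 3-day gap → day 13). It runs from day 13 to 13 + 10 = day 23.
QA pass cannot begin until localization (finishes day 23, plus 2-day gap → day 25). It runs from day 25 to 25 + 1 = day 26.
All tasks are finished once the last one completes. Finish times: The design doc at 4, Level scripting at 9, Code integration at 11, Internal playtest at 10, Balance pass at 9, Localization at 23, QA pass at 26. The latest is day 26.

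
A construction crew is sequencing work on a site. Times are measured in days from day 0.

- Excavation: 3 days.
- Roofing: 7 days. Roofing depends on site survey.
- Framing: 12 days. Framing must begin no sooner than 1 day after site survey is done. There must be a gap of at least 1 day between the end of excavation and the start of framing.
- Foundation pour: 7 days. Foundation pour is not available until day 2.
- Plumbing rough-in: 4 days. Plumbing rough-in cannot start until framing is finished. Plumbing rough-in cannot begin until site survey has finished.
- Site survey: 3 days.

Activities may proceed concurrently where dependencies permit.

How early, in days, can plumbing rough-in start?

Excavation has no prerequisites, so it starts at day 0 and finishes at day 3.
Nothing blocks site survey, so it runs from day 0 to day 3.
Framing cannot start until site survey (finishes day 3, plus 1-day gap → day 4); excavation (finishes day 3, plus 1-day gap → day 4). The controlling bound is day 4, so framing finishes at 4 + 12 = day 16.
Plumbing rough-in waits on framing (finishes day 16); site survey (finishes day 3). The latest of these is day 16, which is the earliest plumbing rough-in can start.

16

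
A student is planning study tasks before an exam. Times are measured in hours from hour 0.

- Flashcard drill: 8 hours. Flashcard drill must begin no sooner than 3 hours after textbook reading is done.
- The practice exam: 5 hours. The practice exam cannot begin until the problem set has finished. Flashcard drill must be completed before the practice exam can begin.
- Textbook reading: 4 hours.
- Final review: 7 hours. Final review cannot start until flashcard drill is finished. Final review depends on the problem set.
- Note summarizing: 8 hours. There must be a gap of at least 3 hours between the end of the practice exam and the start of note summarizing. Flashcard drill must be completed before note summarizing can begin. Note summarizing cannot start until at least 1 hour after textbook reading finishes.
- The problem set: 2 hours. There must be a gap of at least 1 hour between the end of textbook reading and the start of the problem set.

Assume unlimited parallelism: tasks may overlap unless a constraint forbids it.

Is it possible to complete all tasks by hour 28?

No

Textbook reading can start immediately at hour 0; it finishes at hour 4.
Flashcard drill waits on textbook reading (finishes hour 4, plus 3-hour gap → hour 7), so it starts at hour 7 and finishes at 7 + 8 = hour 15.
After textbook reading (finishes hour 4, plus 1-hour gap → hour 5), the problem set can start at hour 5 and finishes at hour 7.
Final review needs all of flashcard drill (finishes hour 15); the problem set (finishes hour 7). That puts its earliest start at hour 15; it finishes at 15 + 7 = hour 22.
The practice exam needs all of the problem set (finishes hour 7); flashcard drill (finishes hour 15). That puts its earliest start at hour 15; it finishes at 15 + 5 = hour 20.
Note summarizing cannot start until the practice exam (finishes hour 20, plus 3-hour gap → hour 23); flashcard drill (finishes hour 15); textbook reading (finishes hour 4, plus 1-hour gap → hour 5). The controlling bound is hour 23, so note summarizing finishes at 23 + 8 = hour 31.
The earliest everything can be done is hour 31, which is after the deadline of 28, so it is not possible.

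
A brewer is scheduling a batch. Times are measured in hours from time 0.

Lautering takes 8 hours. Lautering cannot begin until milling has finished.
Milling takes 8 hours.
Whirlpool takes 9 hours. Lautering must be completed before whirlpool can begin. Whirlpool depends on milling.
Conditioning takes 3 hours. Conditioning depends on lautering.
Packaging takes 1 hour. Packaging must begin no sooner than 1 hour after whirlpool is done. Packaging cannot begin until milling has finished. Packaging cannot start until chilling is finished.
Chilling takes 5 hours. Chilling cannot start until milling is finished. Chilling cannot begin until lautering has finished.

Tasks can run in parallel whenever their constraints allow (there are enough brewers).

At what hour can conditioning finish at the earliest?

Milling has no prerequisites, so it starts at hour 0 and finishes at hour 8.
After milling (finishes hour 8), lautering can start at hour 8 and finishes at hour 16.
After lautering (finishes hour 16), conditioning can start at hour 16 and finishes at hour 19.

19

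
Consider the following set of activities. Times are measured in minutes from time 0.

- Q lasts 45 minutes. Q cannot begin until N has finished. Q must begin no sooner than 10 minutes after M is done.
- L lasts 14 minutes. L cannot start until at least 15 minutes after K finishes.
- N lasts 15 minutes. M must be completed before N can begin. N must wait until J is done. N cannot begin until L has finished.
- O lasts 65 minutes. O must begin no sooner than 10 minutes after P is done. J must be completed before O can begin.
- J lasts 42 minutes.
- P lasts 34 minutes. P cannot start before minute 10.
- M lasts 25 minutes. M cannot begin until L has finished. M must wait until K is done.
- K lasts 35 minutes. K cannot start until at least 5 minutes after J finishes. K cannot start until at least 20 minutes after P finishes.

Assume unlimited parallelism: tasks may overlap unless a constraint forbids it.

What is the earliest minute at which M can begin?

P cannot begin until its own release at minute 10. It runs from minute 10 to 10 + 34 = minute 44.
J has no prerequisites, so it starts at minute 0 and finishes at minute 42.
For K: J (finishes minute 42, plus 5-minute gap → minute 47); P (finishes minute 44, plus 20-minute gap → minute 64). Taking the maximum gives a start of minute 64, and it finishes at 64 + 35 = minute 99.
L waits on K (finishes minute 99, plus 15-minute gap → minute 114), so it starts at minute 114 and finishes at 114 + 14 = minute 128.
M waits on L (finishes minute 128); K (finishes minute 99). The latest of these is minute 128, which is the earliest M can start.

128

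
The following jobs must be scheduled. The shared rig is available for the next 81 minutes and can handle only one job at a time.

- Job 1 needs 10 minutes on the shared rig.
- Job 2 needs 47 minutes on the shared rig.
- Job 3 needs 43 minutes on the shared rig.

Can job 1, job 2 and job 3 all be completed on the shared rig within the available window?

No

Running back to back, the jobs need 10 + 47 + 43 = 100 minutes on the shared rig.
Since 100 > 81, they cannot all fit.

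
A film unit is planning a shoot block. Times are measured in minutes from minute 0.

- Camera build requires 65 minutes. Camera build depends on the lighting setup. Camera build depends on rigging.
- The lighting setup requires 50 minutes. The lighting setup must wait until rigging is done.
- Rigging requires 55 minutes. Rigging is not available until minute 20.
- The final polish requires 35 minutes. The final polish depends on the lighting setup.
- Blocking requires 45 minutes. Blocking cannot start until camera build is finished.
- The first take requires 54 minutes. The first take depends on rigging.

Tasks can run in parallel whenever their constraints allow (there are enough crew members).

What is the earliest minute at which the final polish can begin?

125

Rigging waits on its own release at minute 20, so it starts at minute 20 and finishes at 20 + 55 = minute 75.
After rigging (finishes minute 75), the lighting setup can start at minute 75 and finishes at minute 125.
The final polish waits on the lighting setup (finishes minute 125), so the earliest it can start is minute 125.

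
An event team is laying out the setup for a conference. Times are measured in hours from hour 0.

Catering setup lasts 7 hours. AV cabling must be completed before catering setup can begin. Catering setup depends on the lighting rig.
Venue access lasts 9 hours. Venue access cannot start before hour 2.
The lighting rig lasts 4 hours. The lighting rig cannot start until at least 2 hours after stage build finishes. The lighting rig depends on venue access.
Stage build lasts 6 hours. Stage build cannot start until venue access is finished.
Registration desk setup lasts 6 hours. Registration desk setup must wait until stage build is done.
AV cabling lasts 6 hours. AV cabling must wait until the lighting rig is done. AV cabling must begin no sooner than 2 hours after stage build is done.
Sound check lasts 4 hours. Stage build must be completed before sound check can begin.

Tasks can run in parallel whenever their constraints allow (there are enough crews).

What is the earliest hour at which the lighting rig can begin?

Venue access waits on its own release at hour 2, so it starts at hour 2 and finishes at 2 + 9 = hour 11.
Stage build waits on venue access (finishes hour 11), so it starts at hour 11 and finishes at 11 + 6 = hour 17.
The lighting rig waits on stage build (finishes hour 17, plus 2-hour gap → hour 19); venue access (finishes hour 11). The latest of these is hour 19, which is the earliest the lighting rig can start.

19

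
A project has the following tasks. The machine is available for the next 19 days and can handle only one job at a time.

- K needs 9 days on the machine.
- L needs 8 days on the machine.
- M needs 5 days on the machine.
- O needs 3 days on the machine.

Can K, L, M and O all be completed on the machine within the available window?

No

Running back to back, the jobs need 9 + 8 + 5 + 3 = 25 days on the machine.
Since 25 > 19, they cannot all fit.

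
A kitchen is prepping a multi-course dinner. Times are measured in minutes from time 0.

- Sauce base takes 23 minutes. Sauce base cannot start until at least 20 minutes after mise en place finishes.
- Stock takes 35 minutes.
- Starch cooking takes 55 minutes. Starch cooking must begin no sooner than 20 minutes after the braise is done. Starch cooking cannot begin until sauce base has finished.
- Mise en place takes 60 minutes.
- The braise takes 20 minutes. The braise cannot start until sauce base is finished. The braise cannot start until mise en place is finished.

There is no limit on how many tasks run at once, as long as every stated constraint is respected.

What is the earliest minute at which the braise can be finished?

123

Mise en place can start immediately at minute 0; it finishes at minute 60.
Sauce base cannot begin until mise en place (finishes minute 60, plus 20-minute gap → minute 80). It runs from minute 80 to 80 + 23 = minute 103.
The braise cannot start until sauce base (finishes minute 103); mise en place (finishes minute 60). The controlling bound is minute 103, so the braise finishes at 103 + 20 = minute 123.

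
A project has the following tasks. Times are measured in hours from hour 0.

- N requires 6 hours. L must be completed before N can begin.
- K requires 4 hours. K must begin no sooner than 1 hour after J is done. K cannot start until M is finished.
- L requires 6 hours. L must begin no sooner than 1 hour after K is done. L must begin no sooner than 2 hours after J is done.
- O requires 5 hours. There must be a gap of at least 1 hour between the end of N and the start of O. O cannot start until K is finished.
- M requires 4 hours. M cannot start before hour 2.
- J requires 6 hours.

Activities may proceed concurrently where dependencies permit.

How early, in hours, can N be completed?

After its own release at hour 2, M can start at hour 2 and finishes at hour 6.
Nothing blocks J, so it runs from hour 0 to hour 6.
K has to wait for J (finishes hour 6, plus 1-hour gap → hour 7); M (finishes hour 6). The latest of these is hour 7, so K runs hour 7 to 7 + 4 = hour 11.
For L: K (finishes hour 11, plus 1-hour gap → hour 12); J (finishes hour 6, plus 2-hour gap → hour 8). Taking the maximum gives a start of hour 12, and it finishes at 12 + 6 = hour 18.
N waits on L (finishes hour 18), so it starts at hour 18 and finishes at 18 + 6 = hour 24.

24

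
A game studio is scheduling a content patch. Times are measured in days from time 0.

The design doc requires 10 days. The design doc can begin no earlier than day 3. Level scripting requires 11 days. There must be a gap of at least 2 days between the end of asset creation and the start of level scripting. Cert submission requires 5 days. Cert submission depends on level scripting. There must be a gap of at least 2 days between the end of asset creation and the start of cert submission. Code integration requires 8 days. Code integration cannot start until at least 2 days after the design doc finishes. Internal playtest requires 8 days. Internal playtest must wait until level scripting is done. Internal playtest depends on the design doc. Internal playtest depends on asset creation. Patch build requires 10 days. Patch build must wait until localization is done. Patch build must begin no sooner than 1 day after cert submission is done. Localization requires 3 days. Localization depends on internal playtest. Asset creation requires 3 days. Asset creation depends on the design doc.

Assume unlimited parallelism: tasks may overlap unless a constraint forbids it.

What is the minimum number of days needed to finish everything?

The design doc waits on its own release at day 3, so it starts at day 3 and finishes at 3 + 10 = day 13.
Code integration waits on the design doc (finishes day 13, plus 2-day gap → day 15), so it starts at day 15 and finishes at 15 + 8 = day 23.
Asset creation waits on the design doc (finishes day 13), so it starts at day 13 and finishes at 13 + 3 = day 16.
Level scripting cannot begin until asset creation (finishes day 16, plus 2-day gap → day 18). It runs from day 18 to 18 + 11 = day 29.
For cert submission: level scripting (finishes day 29); asset creation (finishes day 16, plus 2-day gap → day 18). Taking the maximum gives a start of day 29, and it finishes at 29 + 5 = day 34.
Internal playtest needs all of level scripting (finishes day 29); the design doc (finishes day 13); asset creation (finishes day 16). That puts its earliest start at day 29; it finishes at 29 + 8 = day 37.
Localization waits on internal playtest (finishes day 37), so it starts at day 37 and finishes at 37 + 3 = day 40.
For patch build: localization (finishes day 40); cert submission (finishes day 34, plus 1-day gap → day 35). Taking the maximum gives a start of day 40, and it finishes at 40 + 10 = day 50.
All tasks are finished once the last one completes. Finish times: The design doc at 13, Asset creation at 16, Level scripting at 29, Code integration at 23, Internal playtest at 37, Localization at 40, Cert submission at 34, Patch build at 50. The latest is day 50.

50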